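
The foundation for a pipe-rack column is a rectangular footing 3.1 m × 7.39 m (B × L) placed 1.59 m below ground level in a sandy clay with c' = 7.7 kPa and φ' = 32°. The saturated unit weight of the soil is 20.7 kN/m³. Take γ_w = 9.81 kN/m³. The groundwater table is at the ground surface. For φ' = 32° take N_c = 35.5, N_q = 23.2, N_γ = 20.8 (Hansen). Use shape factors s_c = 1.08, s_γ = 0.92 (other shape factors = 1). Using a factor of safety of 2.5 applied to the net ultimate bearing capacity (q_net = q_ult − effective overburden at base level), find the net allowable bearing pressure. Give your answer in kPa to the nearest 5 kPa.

q_all(net) ≈ 400 kPa

γ' = 20.7 − 9.81 = 10.89 kN/m³ (submerged throughout). q = 10.89 × 1.59 = 17.315 kPa; the same γ' applies in the ½γBN_γ term.
c·N_c·s_c = 7.7 × 35.5 × 1.08 = 295.22 kPa
q·N_q = 17.315 × 23.2 = 401.71 kPa
0.5·γ·B·N_γ·s_γ = 0.5 × 10.89 × 3.1 × 20.8 × 0.92 = 323.01 kPa
q_ult = 295.22 + 401.71 + 323.01 = 1019.9 kPa.
Net ultimate: q_net = 1019.9 − 17.315 = 1002.6 kPa.
q_all(net) = 1002.6 / 2.5 = 401.05 kPa.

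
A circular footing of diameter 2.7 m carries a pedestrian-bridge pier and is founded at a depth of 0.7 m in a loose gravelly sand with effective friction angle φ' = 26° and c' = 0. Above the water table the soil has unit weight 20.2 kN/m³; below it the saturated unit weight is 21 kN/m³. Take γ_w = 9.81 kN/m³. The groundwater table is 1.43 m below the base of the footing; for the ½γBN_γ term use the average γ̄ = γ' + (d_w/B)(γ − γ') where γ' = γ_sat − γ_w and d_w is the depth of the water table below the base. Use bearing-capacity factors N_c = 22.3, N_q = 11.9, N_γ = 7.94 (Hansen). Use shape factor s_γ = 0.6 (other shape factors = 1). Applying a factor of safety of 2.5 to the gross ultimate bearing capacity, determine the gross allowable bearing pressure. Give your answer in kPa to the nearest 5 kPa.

q = γ·D_f = 20.2 × 0.7 = 14.14 kPa.
γ' = 11.19 kN/m³; averaging over the depth B below the base, γ̄ = γ' + (d_w/B)(γ − γ') = 15.962 kN/m³.
q·N_q = 14.14 × 11.9 = 168.27 kPa
0.5·γ·B·N_γ·s_γ = 0.5 × 15.962 × 2.7 × 7.94 × 0.6 = 102.66 kPa
q_ult = 168.27 + 102.66 = 270.92 kPa.
q_all = q_ult / FS = 270.92 / 2.5 = 108.37 kPa.

q_all ≈ 110 kPa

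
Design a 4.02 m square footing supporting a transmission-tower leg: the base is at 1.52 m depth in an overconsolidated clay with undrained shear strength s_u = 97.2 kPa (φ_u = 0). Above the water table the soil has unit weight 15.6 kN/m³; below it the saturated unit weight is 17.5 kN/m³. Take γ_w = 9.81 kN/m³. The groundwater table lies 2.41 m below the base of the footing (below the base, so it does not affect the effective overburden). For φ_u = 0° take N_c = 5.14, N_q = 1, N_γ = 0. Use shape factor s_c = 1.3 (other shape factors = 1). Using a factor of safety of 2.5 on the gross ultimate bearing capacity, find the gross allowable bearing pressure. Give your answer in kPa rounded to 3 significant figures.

q = γ·D_f = 15.6 × 1.52 = 23.712 kPa.
c·N_c·s_c = 97.2 × 5.14 × 1.3 = 649.49 kPa
q·N_q = 23.712 × 1 = 23.712 kPa
q_ult = 649.49 + 23.712 = 673.2 kPa.
q_all = 673.2 / 2.5 = 269.28 kPa.

q_all ≈ 269 kPa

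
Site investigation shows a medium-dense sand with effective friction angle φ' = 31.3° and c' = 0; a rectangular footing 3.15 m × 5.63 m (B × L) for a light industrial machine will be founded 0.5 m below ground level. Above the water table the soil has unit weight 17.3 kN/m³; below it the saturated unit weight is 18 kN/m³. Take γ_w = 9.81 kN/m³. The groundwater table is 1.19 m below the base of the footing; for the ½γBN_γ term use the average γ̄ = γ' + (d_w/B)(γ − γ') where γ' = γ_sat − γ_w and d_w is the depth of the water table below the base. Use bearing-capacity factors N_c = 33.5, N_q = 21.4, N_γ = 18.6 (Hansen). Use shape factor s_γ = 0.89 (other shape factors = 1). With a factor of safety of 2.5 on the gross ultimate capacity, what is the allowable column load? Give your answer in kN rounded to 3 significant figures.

P_all ≈ 3460 kN

Overburden at base level: q = 17.3 × 0.5 = 8.65 kPa.
The water table is 1.19 m below the base (< B = 3.15 m), so the ½γBN_γ term uses γ̄ = γ' + (d_w/B)(γ − γ') = 8.19 + (1.19/3.15)(17.3 − 8.19) = 11.632 kN/m³.
Surcharge term q·N_q = 8.65 × 21.4 = 185.11 kPa; self-weight term 0.5·γ·B·N_γ·s_γ = 0.5 × 11.632 × 3.15 × 18.6 × 0.89 = 303.26 kPa.
q_ult = 185.11 + 303.26 = 488.37 kPa.
Gross allowable pressure q_all = 488.37 / 2.5 = 195.35 kPa.
Footing area = 17.7345 m², so allowable column load = 195.35 × 17.7345 = 3464.4 kN.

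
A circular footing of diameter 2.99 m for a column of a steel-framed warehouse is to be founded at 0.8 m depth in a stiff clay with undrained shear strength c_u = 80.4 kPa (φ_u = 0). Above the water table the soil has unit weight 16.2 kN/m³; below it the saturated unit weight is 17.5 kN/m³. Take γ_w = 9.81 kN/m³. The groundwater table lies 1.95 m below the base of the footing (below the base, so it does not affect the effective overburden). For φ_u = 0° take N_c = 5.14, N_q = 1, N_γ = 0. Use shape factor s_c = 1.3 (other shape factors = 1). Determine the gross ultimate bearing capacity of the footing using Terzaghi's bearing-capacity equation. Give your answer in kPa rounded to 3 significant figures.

q_ult ≈ 550 kPa

q = γ·D_f = 16.2 × 0.8 = 12.96 kPa.
c·N_c·s_c = 80.4 × 5.14 × 1.3 = 537.23 kPa
q·N_q = 12.96 × 1 = 12.96 kPa
q_ult = 537.23 + 12.96 = 550.19 kPa.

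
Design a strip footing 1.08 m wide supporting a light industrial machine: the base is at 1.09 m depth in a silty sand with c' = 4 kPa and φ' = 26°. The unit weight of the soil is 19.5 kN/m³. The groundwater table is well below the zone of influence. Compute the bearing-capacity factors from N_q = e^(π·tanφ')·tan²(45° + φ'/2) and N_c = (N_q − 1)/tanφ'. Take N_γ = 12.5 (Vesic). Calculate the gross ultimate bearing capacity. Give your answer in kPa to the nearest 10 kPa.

q_ult ≈ 470 kPa

tan26° = 0.4877, so N_q = e^(π×0.4877)·tan²(58°) = 4.629 × 2.561 = 11.85.
N_c = (11.85 − 1)/tan26° = 22.25.
Effective surcharge at the founding depth q = γ·D_f = 19.5 × 1.09 = 21.255 kPa.
q_ult = c·N_c + q·N_q + 0.5·γ·B·N_γ
     = 4 × 22.254 + 21.255 × 11.854 + 0.5 × 19.5 × 1.08 × 12.5
     = 89.018 + 251.96 + 131.62 = 472.6 kPa.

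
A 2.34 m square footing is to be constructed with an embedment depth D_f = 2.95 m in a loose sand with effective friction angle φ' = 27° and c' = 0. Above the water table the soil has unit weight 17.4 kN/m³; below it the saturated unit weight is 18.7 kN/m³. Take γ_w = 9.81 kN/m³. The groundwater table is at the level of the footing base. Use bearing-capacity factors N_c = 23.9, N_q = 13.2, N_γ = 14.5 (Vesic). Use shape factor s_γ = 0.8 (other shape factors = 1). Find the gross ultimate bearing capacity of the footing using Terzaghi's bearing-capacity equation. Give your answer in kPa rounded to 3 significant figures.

Effective surcharge at the founding depth q = γ·D_f = 17.4 × 2.95 = 51.33 kPa.
The water table coincides with the base, so in the self-weight term γ → γ' = 8.89 kN/m³.
q_ult = q·N_q + 0.5·γ·B·N_γ·s_γ
     = 51.33 × 13.2 + 0.5 × 8.89 × 2.34 × 14.5 × 0.8
     = 677.56 + 120.66 = 798.21 kPa.

q_ult ≈ 798 kPa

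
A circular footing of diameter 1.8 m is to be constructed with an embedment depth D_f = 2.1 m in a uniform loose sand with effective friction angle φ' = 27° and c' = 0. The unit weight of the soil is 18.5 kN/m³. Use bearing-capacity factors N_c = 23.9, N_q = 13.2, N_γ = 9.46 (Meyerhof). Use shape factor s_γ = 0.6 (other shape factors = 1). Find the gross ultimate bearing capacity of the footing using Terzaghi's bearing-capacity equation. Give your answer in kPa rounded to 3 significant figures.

q_ult ≈ 607 kPa

Effective surcharge at the founding depth q = γ·D_f = 18.5 × 2.1 = 38.85 kPa.
q_ult = q·N_q + 0.5·γ·B·N_γ·s_γ
     = 38.85 × 13.2 + 0.5 × 18.5 × 1.8 × 9.46 × 0.6
     = 512.82 + 94.505 = 607.33 kPa.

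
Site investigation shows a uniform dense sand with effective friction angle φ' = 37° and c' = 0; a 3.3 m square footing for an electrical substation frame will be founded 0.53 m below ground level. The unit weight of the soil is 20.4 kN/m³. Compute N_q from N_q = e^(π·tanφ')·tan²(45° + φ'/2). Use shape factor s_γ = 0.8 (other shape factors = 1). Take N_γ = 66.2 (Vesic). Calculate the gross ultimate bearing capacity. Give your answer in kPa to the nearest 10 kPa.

q_ult ≈ 2250 kPa

tan37° = 0.7536, so N_q = e^(π×0.7536)·tan²(63.5°) = 10.669 × 4.023 = 42.92.
q = γ·D_f = 20.4 × 0.53 = 10.812 kPa.
q·N_q = 10.812 × 42.92 = 464.05 kPa
0.5·γ·B·N_γ·s_γ = 0.5 × 20.4 × 3.3 × 66.2 × 0.8 = 1782.6 kPa
q_ult = 464.05 + 1782.6 = 2246.7 kPa.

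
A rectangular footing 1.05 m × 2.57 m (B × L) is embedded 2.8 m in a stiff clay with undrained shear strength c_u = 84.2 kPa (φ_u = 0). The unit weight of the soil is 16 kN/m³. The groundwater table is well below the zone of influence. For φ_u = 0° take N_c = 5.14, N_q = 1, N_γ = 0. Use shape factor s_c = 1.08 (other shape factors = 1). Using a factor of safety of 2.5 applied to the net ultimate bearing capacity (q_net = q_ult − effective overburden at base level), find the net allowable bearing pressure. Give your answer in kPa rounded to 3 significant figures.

Overburden at base level: q = 16 × 2.8 = 44.8 kPa.
Cohesion term c·N_c·s_c = 84.2 × 5.14 × 1.08 = 467.41 kPa; surcharge term q·N_q = 44.8 × 1 = 44.8 kPa.
q_ult = 467.41 + 44.8 = 512.21 kPa.
Net ultimate: q_net = 512.21 − 44.8 = 467.41 kPa.
q_all(net) = 467.41 / 2.5 = 186.96 kPa.

q_all(net) ≈ 187 kPa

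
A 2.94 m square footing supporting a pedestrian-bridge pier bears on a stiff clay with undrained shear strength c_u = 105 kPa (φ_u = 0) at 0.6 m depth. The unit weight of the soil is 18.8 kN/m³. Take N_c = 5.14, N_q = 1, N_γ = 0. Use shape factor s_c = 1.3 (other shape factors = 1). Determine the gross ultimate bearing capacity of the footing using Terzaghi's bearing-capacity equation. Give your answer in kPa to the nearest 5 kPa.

Overburden at base level: q = 18.8 × 0.6 = 11.28 kPa.
Cohesion term c·N_c·s_c = 105 × 5.14 × 1.3 = 701.61 kPa; surcharge term q·N_q = 11.28 × 1 = 11.28 kPa.
q_ult = 701.61 + 11.28 = 712.89 kPa.

q_ult ≈ 715 kPa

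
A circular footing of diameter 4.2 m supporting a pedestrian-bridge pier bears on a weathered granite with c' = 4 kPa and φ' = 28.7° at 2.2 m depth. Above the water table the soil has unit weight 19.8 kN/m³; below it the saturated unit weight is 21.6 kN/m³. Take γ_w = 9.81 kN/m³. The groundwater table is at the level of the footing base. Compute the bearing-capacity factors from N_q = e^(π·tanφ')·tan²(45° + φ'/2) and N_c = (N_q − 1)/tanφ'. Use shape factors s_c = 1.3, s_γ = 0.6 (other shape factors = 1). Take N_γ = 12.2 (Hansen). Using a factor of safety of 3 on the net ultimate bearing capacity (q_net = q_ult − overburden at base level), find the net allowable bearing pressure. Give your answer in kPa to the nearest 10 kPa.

q_all(net) ≈ 320 kPa

N_q = e^(π·tan28.7°)·tan²(59.35°) = 15.9; N_c = (N_q − 1)/tanφ' = 27.22.
Effective surcharge at the founding depth q = γ·D_f = 19.8 × 2.2 = 43.56 kPa.
The water table coincides with the base, so in the self-weight term γ → γ' = 11.79 kN/m³.
q_ult = c·N_c·s_c + q·N_q + 0.5·γ·B·N_γ·s_γ
     = 4 × 27.221 × 1.3 + 43.56 × 15.903 + 0.5 × 11.79 × 4.2 × 12.2 × 0.6
     = 141.55 + 692.74 + 181.24 = 1015.5 kPa.
q_net = 1015.5 − 43.56 = 971.97 kPa.
q_all(net) = 971.97 / 3 = 323.99 kPa.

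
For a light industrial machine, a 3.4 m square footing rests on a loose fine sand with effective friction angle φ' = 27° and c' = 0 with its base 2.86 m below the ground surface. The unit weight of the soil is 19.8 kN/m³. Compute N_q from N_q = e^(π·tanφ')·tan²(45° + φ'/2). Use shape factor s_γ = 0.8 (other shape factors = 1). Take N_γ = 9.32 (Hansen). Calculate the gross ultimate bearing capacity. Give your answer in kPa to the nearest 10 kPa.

tan27° = 0.5095, so N_q = e^(π×0.5095)·tan²(58.5°) = 4.957 × 2.663 = 13.2.
Overburden at base level: q = 19.8 × 2.86 = 56.628 kPa.
Surcharge term q·N_q = 56.628 × 13.199 = 747.44 kPa; self-weight term 0.5·γ·B·N_γ·s_γ = 0.5 × 19.8 × 3.4 × 9.32 × 0.8 = 250.97 kPa.
q_ult = 747.44 + 250.97 = 998.41 kPa.

q_ult ≈ 1000 kPa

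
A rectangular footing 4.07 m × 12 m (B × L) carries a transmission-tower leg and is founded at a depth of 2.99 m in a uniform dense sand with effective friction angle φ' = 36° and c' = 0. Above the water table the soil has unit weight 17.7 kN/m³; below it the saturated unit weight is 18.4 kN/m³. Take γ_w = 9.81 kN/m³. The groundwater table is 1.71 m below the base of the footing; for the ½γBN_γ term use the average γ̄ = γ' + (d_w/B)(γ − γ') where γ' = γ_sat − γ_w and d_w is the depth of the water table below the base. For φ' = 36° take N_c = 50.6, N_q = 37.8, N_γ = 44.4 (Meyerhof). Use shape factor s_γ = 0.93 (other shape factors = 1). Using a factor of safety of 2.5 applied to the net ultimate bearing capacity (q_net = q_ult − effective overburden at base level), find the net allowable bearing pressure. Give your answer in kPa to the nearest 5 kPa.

Effective surcharge at the founding depth q = γ·D_f = 17.7 × 2.99 = 52.923 kPa.
With d_w = 1.71 m < B, γ̄ = 8.59 + (1.71/4.07) × (17.7 − 8.59) = 12.418 kN/m³.
q_ult = q·N_q + 0.5·γ·B·N_γ·s_γ
     = 52.923 × 37.8 + 0.5 × 12.418 × 4.07 × 44.4 × 0.93
     = 2000.5 + 1043.4 = 3043.9 kPa.
Net ultimate: q_net = 3043.9 − 52.923 = 2991 kPa.
q_all(net) = 2991 / 2.5 = 1196.4 kPa.

q_all(net) ≈ 1195 kPa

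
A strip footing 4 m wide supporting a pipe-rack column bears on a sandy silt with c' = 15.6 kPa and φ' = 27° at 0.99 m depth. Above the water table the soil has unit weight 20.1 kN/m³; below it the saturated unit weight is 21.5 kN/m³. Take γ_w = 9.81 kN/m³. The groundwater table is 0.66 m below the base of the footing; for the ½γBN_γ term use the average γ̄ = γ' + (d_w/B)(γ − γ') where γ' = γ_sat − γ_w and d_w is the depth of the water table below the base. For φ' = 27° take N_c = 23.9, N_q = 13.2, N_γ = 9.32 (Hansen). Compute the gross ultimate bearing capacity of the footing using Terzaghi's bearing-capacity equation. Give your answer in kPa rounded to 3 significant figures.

q_ult ≈ 879 kPa

q = γ·D_f = 20.1 × 0.99 = 19.899 kPa.
γ' = 11.69 kN/m³; averaging over the depth B below the base, γ̄ = γ' + (d_w/B)(γ − γ') = 13.078 kN/m³.
c·N_c = 15.6 × 23.9 = 372.84 kPa
q·N_q = 19.899 × 13.2 = 262.67 kPa
0.5·γ·B·N_γ = 0.5 × 13.078 × 4 × 9.32 = 243.77 kPa
q_ult = 372.84 + 262.67 + 243.77 = 879.27 kPa.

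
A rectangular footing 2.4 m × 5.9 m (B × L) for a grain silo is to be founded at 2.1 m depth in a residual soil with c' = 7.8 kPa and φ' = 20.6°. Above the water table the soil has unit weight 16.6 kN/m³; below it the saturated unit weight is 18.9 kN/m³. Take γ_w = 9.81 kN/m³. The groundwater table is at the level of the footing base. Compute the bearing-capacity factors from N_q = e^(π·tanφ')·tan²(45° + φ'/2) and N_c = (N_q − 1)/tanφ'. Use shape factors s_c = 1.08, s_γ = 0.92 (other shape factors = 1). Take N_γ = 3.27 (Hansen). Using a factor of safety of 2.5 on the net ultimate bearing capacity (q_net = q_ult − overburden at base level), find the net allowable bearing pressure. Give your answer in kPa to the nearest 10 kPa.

N_q = e^(π·tan20.6°)·tan²(55.3°) = 6.79; N_c = (N_q − 1)/tanφ' = 15.41.
Overburden at base level: q = 16.6 × 2.1 = 34.86 kPa.
Below the base the soil is submerged, so the ½γBN_γ term uses γ' = 18.9 − 9.81 = 9.09 kN/m³.
Cohesion term c·N_c·s_c = 7.8 × 15.413 × 1.08 = 129.84 kPa; surcharge term q·N_q = 34.86 × 6.7933 = 236.81 kPa; self-weight term 0.5·γ·B·N_γ·s_γ = 0.5 × 9.09 × 2.4 × 3.27 × 0.92 = 32.816 kPa.
q_ult = 129.84 + 236.81 + 32.816 = 399.47 kPa.
q_net = 399.47 − 34.86 = 364.61 kPa.
q_all(net) = 364.61 / 2.5 = 145.84 kPa.

q_all(net) ≈ 150 kPa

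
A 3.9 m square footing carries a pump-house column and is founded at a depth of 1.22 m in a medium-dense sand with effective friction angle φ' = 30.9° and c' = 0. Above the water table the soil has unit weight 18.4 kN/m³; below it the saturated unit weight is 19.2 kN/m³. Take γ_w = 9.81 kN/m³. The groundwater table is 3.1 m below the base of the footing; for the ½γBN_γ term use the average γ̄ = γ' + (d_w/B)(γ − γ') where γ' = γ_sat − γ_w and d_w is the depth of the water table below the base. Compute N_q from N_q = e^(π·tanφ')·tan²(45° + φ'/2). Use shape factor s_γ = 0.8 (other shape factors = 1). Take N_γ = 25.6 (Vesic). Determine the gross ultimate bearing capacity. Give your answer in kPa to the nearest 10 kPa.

tan30.9° = 0.5985, so N_q = e^(π×0.5985)·tan²(60.45°) = 6.555 × 3.111 = 20.39.
Overburden at base level: q = 18.4 × 1.22 = 22.448 kPa.
The water table is 3.1 m below the base (< B = 3.9 m), so the ½γBN_γ term uses γ̄ = γ' + (d_w/B)(γ − γ') = 9.39 + (3.1/3.9)(18.4 − 9.39) = 16.552 kN/m³.
Surcharge term q·N_q = 22.448 × 20.394 = 457.81 kPa; self-weight term 0.5·γ·B·N_γ·s_γ = 0.5 × 16.552 × 3.9 × 25.6 × 0.8 = 661.01 kPa.
q_ult = 457.81 + 661.01 = 1118.8 kPa.

q_ult ≈ 1120 kPa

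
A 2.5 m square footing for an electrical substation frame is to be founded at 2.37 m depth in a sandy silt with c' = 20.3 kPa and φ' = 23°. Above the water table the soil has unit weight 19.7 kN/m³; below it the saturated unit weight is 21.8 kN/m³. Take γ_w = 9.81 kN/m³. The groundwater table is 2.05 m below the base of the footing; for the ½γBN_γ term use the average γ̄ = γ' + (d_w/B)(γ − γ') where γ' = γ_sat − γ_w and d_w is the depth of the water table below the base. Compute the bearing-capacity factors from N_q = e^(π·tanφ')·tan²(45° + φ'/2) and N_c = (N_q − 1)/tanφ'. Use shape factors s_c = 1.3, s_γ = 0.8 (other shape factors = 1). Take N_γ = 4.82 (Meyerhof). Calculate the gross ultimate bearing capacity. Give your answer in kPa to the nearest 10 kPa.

tan23° = 0.4245, so N_q = e^(π×0.4245)·tan²(56.5°) = 3.794 × 2.283 = 8.66.
N_c = (8.66 − 1)/tan23° = 18.05.
q = γ·D_f = 19.7 × 2.37 = 46.689 kPa.
γ' = 11.99 kN/m³; averaging over the depth B below the base, γ̄ = γ' + (d_w/B)(γ − γ') = 18.312 kN/m³.
c·N_c·s_c = 20.3 × 18.049 × 1.3 = 476.3 kPa
q·N_q = 46.689 × 8.6612 = 404.38 kPa
0.5·γ·B·N_γ·s_γ = 0.5 × 18.312 × 2.5 × 4.82 × 0.8 = 88.265 kPa
q_ult = 476.3 + 404.38 + 88.265 = 968.95 kPa.

q_ult ≈ 970 kPa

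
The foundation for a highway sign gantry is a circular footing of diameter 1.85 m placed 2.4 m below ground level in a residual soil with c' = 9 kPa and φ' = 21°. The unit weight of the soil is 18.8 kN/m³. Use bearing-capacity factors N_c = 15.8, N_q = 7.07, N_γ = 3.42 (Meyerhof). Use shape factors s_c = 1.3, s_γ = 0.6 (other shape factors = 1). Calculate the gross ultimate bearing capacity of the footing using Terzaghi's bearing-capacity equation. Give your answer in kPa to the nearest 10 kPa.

q = γ·D_f = 18.8 × 2.4 = 45.12 kPa.
c·N_c·s_c = 9 × 15.8 × 1.3 = 184.86 kPa
q·N_q = 45.12 × 7.07 = 319 kPa
0.5·γ·B·N_γ·s_γ = 0.5 × 18.8 × 1.85 × 3.42 × 0.6 = 35.684 kPa
q_ult = 184.86 + 319 + 35.684 = 539.54 kPa.

q_ult ≈ 540 kPa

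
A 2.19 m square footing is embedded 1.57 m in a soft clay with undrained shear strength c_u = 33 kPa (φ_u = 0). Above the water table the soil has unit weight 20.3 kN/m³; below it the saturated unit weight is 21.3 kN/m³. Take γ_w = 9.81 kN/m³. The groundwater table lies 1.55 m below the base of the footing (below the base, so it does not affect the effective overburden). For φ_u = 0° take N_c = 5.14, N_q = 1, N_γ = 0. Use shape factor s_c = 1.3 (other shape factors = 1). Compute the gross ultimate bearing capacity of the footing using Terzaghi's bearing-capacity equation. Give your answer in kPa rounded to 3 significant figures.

q_ult ≈ 252 kPa

Effective surcharge at the founding depth q = γ·D_f = 20.3 × 1.57 = 31.871 kPa.
q_ult = c·N_c·s_c + q·N_q
     = 33 × 5.14 × 1.3 + 31.871 × 1
     = 220.51 + 31.871 = 252.38 kPa.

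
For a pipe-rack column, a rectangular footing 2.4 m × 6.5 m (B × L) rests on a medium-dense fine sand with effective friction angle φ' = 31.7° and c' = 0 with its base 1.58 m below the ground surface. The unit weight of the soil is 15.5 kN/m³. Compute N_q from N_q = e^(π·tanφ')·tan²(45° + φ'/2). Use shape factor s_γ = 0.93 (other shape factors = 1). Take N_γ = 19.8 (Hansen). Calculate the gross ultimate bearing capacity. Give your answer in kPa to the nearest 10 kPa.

tan31.7° = 0.6176, so N_q = e^(π×0.6176)·tan²(60.85°) = 6.961 × 3.215 = 22.38.
Overburden at base level: q = 15.5 × 1.58 = 24.49 kPa.
Surcharge term q·N_q = 24.49 × 22.377 = 548.01 kPa; self-weight term 0.5·γ·B·N_γ·s_γ = 0.5 × 15.5 × 2.4 × 19.8 × 0.93 = 342.5 kPa.
q_ult = 548.01 + 342.5 = 890.51 kPa.

q_ult ≈ 890 kPa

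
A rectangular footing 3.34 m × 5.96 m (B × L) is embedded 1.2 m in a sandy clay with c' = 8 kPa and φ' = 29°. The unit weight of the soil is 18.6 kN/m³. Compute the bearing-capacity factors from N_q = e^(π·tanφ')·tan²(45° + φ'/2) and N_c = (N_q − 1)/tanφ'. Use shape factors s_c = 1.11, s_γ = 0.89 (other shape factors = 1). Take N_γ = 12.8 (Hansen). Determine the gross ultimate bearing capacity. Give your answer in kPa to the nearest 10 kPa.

tan29° = 0.5543, so N_q = e^(π×0.5543)·tan²(59.5°) = 5.705 × 2.882 = 16.44.
N_c = (16.44 − 1)/tan29° = 27.86.
Overburden at base level: q = 18.6 × 1.2 = 22.32 kPa.
Cohesion term c·N_c·s_c = 8 × 27.86 × 1.11 = 247.4 kPa; surcharge term q·N_q = 22.32 × 16.443 = 367.01 kPa; self-weight term 0.5·γ·B·N_γ·s_γ = 0.5 × 18.6 × 3.34 × 12.8 × 0.89 = 353.86 kPa.
q_ult = 247.4 + 367.01 + 353.86 = 968.27 kPa.

q_ult ≈ 970 kPa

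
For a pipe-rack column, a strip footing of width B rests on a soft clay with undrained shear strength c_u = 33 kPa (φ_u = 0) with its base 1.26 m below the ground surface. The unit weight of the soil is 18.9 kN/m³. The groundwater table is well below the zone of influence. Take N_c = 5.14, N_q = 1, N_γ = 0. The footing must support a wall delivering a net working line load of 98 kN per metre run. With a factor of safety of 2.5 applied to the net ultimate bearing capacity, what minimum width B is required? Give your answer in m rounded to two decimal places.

q = γ·D_f = 18.9 × 1.26 = 23.814 kPa.
c·N_c = 33 × 5.14 = 169.62 kPa
q·N_q = 23.814 × 1 = 23.814 kPa
q_ult = 169.62 + 23.814 = 193.43 kPa.
For φ = 0 the ½γBN_γ term vanishes, so q_ult is independent of B. q_net = 193.43 − 23.814 = 169.62 kPa; q_all(net) = 169.62/2.5 = 67.848 kPa.
Required width B = w / q_all(net) = 98 / 67.848 = 1.444 m.

B = 1.44 m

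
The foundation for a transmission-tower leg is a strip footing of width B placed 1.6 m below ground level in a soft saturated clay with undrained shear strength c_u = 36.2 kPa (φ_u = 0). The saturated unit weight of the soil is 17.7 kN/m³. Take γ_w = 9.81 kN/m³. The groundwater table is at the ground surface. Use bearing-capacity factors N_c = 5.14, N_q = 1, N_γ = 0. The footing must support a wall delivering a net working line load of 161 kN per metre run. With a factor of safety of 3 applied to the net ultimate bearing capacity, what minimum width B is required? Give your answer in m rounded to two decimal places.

B = 2.60 m

Water table at ground surface, so effective unit weight γ' = 17.7 − 9.81 = 7.89 kN/m³ is used throughout; overburden q = 7.89 × 1.6 = 12.624 kPa.
Cohesion term c·N_c = 36.2 × 5.14 = 186.07 kPa; surcharge term q·N_q = 12.624 × 1 = 12.624 kPa.
q_ult = 186.07 + 12.624 = 198.69 kPa.
For φ = 0 the ½γBN_γ term vanishes, so q_ult is independent of B. q_net = 198.69 − 12.624 = 186.07 kPa; q_all(net) = 186.07/3 = 62.023 kPa.
Required width B = w / q_all(net) = 161 / 62.023 = 2.596 m.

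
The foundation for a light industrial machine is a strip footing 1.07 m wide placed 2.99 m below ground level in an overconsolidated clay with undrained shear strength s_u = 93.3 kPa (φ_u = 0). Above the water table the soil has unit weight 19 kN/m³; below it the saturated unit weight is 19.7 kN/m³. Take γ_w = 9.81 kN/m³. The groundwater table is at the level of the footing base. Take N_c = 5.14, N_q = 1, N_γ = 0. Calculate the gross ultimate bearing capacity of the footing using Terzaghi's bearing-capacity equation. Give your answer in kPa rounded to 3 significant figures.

q = γ·D_f = 19 × 2.99 = 56.81 kPa.
c·N_c = 93.3 × 5.14 = 479.56 kPa
q·N_q = 56.81 × 1 = 56.81 kPa
q_ult = 479.56 + 56.81 = 536.37 kPa.

q_ult ≈ 536 kPa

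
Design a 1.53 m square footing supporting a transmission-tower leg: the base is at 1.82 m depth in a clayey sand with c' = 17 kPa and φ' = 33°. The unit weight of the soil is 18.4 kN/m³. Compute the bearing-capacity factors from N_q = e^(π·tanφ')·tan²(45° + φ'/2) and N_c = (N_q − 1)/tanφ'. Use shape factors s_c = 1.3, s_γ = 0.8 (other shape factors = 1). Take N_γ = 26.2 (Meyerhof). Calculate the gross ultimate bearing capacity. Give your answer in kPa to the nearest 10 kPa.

q_ult ≈ 2020 kPa

tan33° = 0.6494, so N_q = e^(π×0.6494)·tan²(61.5°) = 7.692 × 3.392 = 26.09.
N_c = (26.09 − 1)/tan33° = 38.64.
Overburden at base level: q = 18.4 × 1.82 = 33.488 kPa.
Cohesion term c·N_c·s_c = 17 × 38.638 × 1.3 = 853.91 kPa; surcharge term q·N_q = 33.488 × 26.092 = 873.77 kPa; self-weight term 0.5·γ·B·N_γ·s_γ = 0.5 × 18.4 × 1.53 × 26.2 × 0.8 = 295.03 kPa.
q_ult = 853.91 + 873.77 + 295.03 = 2022.7 kPa.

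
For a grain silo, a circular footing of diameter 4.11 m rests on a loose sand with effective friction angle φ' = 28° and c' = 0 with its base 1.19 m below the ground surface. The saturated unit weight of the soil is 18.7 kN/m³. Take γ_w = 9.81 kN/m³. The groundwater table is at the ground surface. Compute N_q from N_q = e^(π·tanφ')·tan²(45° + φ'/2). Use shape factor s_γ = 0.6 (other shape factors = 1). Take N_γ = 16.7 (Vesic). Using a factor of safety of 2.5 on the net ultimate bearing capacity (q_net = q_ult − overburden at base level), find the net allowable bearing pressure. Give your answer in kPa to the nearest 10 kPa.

N_q = e^(π·tan28°)·tan²(59°) = 14.72.
Water table at ground surface, so effective unit weight γ' = 18.7 − 9.81 = 8.89 kN/m³ is used throughout; overburden q = 8.89 × 1.19 = 10.579 kPa; the same γ' applies in the ½γBN_γ term.
Surcharge term q·N_q = 10.579 × 14.72 = 155.72 kPa; self-weight term 0.5·γ·B·N_γ·s_γ = 0.5 × 8.89 × 4.11 × 16.7 × 0.6 = 183.05 kPa.
q_ult = 155.72 + 183.05 = 338.78 kPa.
q_net = 338.78 − 10.579 = 328.2 kPa.
q_all(net) = 328.2 / 2.5 = 131.28 kPa.

q_all(net) ≈ 130 kPa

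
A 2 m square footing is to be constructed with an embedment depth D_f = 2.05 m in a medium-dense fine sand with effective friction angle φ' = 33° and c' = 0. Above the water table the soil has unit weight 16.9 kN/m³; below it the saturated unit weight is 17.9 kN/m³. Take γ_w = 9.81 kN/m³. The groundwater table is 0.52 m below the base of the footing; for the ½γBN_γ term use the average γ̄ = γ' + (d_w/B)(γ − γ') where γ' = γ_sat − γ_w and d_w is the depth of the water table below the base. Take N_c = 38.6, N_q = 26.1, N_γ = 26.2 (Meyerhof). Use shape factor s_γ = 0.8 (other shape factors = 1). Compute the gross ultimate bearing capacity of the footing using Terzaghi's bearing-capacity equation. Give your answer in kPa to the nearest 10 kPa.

q_ult ≈ 1120 kPa

Effective surcharge at the founding depth q = γ·D_f = 16.9 × 2.05 = 34.645 kPa.
With d_w = 0.52 m < B, γ̄ = 8.09 + (0.52/2) × (16.9 − 8.09) = 10.381 kN/m³.
q_ult = q·N_q + 0.5·γ·B·N_γ·s_γ
     = 34.645 × 26.1 + 0.5 × 10.381 × 2 × 26.2 × 0.8
     = 904.23 + 217.58 = 1121.8 kPa.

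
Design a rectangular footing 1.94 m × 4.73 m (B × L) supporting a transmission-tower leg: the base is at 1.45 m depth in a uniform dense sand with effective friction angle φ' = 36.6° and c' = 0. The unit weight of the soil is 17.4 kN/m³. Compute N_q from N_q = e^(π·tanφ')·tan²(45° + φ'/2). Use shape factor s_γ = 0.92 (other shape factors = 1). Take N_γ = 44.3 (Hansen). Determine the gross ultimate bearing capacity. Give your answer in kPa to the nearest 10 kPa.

tan36.6° = 0.7427, so N_q = e^(π×0.7427)·tan²(63.3°) = 10.31 × 3.953 = 40.76.
Effective surcharge at the founding depth q = γ·D_f = 17.4 × 1.45 = 25.23 kPa.
q_ult = q·N_q + 0.5·γ·B·N_γ·s_γ
     = 25.23 × 40.76 + 0.5 × 17.4 × 1.94 × 44.3 × 0.92
     = 1028.4 + 687.88 = 1716.2 kPa.

q_ult ≈ 1720 kPa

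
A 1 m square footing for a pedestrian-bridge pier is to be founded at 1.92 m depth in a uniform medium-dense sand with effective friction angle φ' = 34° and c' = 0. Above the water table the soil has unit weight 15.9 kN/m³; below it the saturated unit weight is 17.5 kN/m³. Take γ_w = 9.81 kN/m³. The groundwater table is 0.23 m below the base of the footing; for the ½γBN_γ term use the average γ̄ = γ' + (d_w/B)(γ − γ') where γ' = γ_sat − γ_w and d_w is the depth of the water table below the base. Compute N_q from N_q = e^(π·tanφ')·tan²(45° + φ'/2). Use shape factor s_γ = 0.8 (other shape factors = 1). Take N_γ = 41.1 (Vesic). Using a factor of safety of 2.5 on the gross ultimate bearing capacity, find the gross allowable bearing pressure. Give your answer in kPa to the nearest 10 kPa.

N_q = e^(π·tan34°)·tan²(62°) = 29.44.
Effective surcharge at the founding depth q = γ·D_f = 15.9 × 1.92 = 30.528 kPa.
With d_w = 0.23 m < B, γ̄ = 7.69 + (0.23/1) × (15.9 − 7.69) = 9.5783 kN/m³.
q_ult = q·N_q + 0.5·γ·B·N_γ·s_γ
     = 30.528 × 29.44 + 0.5 × 9.5783 × 1 × 41.1 × 0.8
     = 898.74 + 157.47 = 1056.2 kPa.
q_all = 1056.2 / 2.5 = 422.48 kPa.

q_all ≈ 420 kPa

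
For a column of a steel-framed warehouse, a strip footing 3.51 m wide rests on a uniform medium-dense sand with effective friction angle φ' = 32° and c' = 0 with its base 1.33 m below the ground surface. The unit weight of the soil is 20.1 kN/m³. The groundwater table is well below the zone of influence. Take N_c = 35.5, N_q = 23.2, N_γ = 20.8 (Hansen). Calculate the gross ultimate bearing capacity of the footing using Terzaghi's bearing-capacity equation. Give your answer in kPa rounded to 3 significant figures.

q = γ·D_f = 20.1 × 1.33 = 26.733 kPa.
q·N_q = 26.733 × 23.2 = 620.21 kPa
0.5·γ·B·N_γ = 0.5 × 20.1 × 3.51 × 20.8 = 733.73 kPa
q_ult = 620.21 + 733.73 = 1353.9 kPa.

q_ult ≈ 1350 kPa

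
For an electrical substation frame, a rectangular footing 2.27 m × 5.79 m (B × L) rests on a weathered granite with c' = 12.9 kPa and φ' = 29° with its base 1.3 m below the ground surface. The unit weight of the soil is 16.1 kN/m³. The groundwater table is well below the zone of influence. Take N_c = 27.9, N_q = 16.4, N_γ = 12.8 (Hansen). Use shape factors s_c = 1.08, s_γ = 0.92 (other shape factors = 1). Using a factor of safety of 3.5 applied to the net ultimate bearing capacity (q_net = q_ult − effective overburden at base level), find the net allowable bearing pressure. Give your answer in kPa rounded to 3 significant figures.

Effective surcharge at the founding depth q = γ·D_f = 16.1 × 1.3 = 20.93 kPa.
q_ult = c·N_c·s_c + q·N_q + 0.5·γ·B·N_γ·s_γ
     = 12.9 × 27.9 × 1.08 + 20.93 × 16.4 + 0.5 × 16.1 × 2.27 × 12.8 × 0.92
     = 388.7 + 343.25 + 215.19 = 947.14 kPa.
Net ultimate: q_net = 947.14 − 20.93 = 926.21 kPa.
q_all(net) = 926.21 / 3.5 = 264.63 kPa.

q_all(net) ≈ 265 kPa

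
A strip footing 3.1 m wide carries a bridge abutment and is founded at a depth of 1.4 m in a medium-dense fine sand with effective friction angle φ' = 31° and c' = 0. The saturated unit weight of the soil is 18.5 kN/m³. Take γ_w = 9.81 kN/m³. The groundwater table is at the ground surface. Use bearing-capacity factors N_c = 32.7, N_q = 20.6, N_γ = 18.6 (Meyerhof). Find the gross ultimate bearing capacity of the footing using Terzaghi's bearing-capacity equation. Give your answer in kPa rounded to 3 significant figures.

q_ult ≈ 501 kPa

With the water table at the surface the whole profile is submerged: γ' = 18.5 − 9.81 = 8.69 kN/m³, so q = γ'·D_f = 12.166 kPa; the same γ' applies in the ½γBN_γ term.
q_ult = q·N_q + 0.5·γ·B·N_γ
     = 12.166 × 20.6 + 0.5 × 8.69 × 3.1 × 18.6
     = 250.62 + 250.53 = 501.15 kPa.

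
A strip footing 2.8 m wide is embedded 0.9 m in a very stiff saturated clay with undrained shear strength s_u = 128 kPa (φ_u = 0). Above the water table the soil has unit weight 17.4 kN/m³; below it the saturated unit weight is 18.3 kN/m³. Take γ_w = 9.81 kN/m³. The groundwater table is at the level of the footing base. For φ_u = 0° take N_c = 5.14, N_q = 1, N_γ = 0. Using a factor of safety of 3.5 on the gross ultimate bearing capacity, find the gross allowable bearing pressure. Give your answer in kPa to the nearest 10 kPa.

q_all ≈ 190 kPa

q = γ·D_f = 17.4 × 0.9 = 15.66 kPa.
c·N_c = 128 × 5.14 = 657.92 kPa
q·N_q = 15.66 × 1 = 15.66 kPa
q_ult = 657.92 + 15.66 = 673.58 kPa.
q_all = 673.58 / 3.5 = 192.45 kPa.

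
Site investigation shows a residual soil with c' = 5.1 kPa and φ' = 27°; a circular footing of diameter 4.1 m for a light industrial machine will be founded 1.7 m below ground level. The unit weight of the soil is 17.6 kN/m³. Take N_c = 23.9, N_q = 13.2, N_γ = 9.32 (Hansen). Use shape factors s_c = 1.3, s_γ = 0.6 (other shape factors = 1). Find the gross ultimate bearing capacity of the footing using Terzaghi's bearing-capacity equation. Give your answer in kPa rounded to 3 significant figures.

q_ult ≈ 755 kPa

Effective surcharge at the founding depth q = γ·D_f = 17.6 × 1.7 = 29.92 kPa.
q_ult = c·N_c·s_c + q·N_q + 0.5·γ·B·N_γ·s_γ
     = 5.1 × 23.9 × 1.3 + 29.92 × 13.2 + 0.5 × 17.6 × 4.1 × 9.32 × 0.6
     = 158.46 + 394.94 + 201.76 = 755.16 kPa.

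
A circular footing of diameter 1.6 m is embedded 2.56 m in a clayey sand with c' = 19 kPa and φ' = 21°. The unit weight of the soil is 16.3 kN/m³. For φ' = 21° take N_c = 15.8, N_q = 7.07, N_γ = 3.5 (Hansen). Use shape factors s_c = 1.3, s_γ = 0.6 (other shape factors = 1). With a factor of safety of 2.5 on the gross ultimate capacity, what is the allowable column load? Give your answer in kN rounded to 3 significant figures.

P_all ≈ 573 kN

Overburden at base level: q = 16.3 × 2.56 = 41.728 kPa.
Cohesion term c·N_c·s_c = 19 × 15.8 × 1.3 = 390.26 kPa; surcharge term q·N_q = 41.728 × 7.07 = 295.02 kPa; self-weight term 0.5·γ·B·N_γ·s_γ = 0.5 × 16.3 × 1.6 × 3.5 × 0.6 = 27.384 kPa.
q_ult = 390.26 + 295.02 + 27.384 = 712.66 kPa.
Gross allowable pressure q_all = 712.66 / 2.5 = 285.06 kPa.
Footing area = 2.0106 m², so allowable column load = 285.06 × 2.0106 = 573.15 kN.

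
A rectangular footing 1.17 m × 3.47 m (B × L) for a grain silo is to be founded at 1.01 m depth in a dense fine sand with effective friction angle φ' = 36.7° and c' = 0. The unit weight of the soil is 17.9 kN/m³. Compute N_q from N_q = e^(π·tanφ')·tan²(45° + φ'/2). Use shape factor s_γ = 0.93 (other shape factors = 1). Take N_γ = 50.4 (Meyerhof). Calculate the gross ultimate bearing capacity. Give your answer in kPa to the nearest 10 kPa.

tan36.7° = 0.7454, so N_q = e^(π×0.7454)·tan²(63.35°) = 10.399 × 3.97 = 41.29.
Overburden at base level: q = 17.9 × 1.01 = 18.079 kPa.
Surcharge term q·N_q = 18.079 × 41.288 = 746.44 kPa; self-weight term 0.5·γ·B·N_γ·s_γ = 0.5 × 17.9 × 1.17 × 50.4 × 0.93 = 490.82 kPa.
q_ult = 746.44 + 490.82 = 1237.3 kPa.

q_ult ≈ 1240 kPa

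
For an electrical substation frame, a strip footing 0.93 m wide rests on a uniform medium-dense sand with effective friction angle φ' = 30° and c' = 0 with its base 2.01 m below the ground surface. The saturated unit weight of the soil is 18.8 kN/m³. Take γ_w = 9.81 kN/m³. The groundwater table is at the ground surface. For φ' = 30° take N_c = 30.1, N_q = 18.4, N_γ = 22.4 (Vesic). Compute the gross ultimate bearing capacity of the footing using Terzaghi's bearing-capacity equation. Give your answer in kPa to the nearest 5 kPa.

q_ult ≈ 425 kPa

Water table at ground surface, so effective unit weight γ' = 18.8 − 9.81 = 8.99 kN/m³ is used throughout; overburden q = 8.99 × 2.01 = 18.07 kPa; the same γ' applies in the ½γBN_γ term.
Surcharge term q·N_q = 18.07 × 18.4 = 332.49 kPa; self-weight term 0.5·γ·B·N_γ = 0.5 × 8.99 × 0.93 × 22.4 = 93.64 kPa.
q_ult = 332.49 + 93.64 = 426.13 kPa.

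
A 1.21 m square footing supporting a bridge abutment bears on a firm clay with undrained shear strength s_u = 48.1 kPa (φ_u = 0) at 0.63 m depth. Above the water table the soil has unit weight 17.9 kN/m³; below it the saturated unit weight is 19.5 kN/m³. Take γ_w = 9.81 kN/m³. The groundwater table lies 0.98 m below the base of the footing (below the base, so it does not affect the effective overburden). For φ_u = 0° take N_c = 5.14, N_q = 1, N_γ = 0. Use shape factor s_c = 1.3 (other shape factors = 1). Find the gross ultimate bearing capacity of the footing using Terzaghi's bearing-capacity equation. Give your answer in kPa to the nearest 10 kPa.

Overburden at base level: q = 17.9 × 0.63 = 11.277 kPa.
Cohesion term c·N_c·s_c = 48.1 × 5.14 × 1.3 = 321.4 kPa; surcharge term q·N_q = 11.277 × 1 = 11.277 kPa.
q_ult = 321.4 + 11.277 = 332.68 kPa.

q_ult ≈ 330 kPa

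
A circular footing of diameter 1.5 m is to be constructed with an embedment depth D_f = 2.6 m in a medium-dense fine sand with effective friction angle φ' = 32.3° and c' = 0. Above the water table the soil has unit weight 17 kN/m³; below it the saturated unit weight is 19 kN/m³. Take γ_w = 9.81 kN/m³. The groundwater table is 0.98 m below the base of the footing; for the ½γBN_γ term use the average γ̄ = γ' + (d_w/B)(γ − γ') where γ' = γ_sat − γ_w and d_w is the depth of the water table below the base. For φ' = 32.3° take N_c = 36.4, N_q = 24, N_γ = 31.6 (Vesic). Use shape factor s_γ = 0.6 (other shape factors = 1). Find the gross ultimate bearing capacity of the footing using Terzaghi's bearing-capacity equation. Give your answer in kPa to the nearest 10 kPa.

q_ult ≈ 1260 kPa

Effective surcharge at the founding depth q = γ·D_f = 17 × 2.6 = 44.2 kPa.
With d_w = 0.98 m < B, γ̄ = 9.19 + (0.98/1.5) × (17 − 9.19) = 14.293 kN/m³.
q_ult = q·N_q + 0.5·γ·B·N_γ·s_γ
     = 44.2 × 24 + 0.5 × 14.293 × 1.5 × 31.6 × 0.6
     = 1060.8 + 203.24 = 1264 kPa.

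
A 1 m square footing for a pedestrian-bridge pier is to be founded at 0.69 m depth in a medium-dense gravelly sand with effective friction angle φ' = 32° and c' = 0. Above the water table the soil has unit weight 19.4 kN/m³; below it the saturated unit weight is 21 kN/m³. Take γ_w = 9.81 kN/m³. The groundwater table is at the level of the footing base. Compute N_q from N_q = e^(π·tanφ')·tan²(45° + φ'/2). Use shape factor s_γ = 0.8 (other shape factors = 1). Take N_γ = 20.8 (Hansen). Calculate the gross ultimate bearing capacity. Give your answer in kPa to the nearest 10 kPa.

q_ult ≈ 400 kPa

tan32° = 0.6249, so N_q = e^(π×0.6249)·tan²(61°) = 7.121 × 3.255 = 23.18.
Effective surcharge at the founding depth q = γ·D_f = 19.4 × 0.69 = 13.386 kPa.
The water table coincides with the base, so in the self-weight term γ → γ' = 11.19 kN/m³.
q_ult = q·N_q + 0.5·γ·B·N_γ·s_γ
     = 13.386 × 23.177 + 0.5 × 11.19 × 1 × 20.8 × 0.8
     = 310.24 + 93.101 = 403.35 kPa.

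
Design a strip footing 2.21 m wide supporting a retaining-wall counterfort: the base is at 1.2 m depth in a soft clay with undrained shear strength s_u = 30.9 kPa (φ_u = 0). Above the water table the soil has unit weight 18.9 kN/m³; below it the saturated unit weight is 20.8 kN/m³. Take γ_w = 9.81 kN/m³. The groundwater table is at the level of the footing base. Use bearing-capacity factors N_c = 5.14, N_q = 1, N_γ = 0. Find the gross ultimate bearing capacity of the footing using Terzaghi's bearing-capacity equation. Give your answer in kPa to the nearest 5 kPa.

Overburden at base level: q = 18.9 × 1.2 = 22.68 kPa.
Cohesion term c·N_c = 30.9 × 5.14 = 158.83 kPa; surcharge term q·N_q = 22.68 × 1 = 22.68 kPa.
q_ult = 158.83 + 22.68 = 181.51 kPa.

q_ult ≈ 180 kPa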